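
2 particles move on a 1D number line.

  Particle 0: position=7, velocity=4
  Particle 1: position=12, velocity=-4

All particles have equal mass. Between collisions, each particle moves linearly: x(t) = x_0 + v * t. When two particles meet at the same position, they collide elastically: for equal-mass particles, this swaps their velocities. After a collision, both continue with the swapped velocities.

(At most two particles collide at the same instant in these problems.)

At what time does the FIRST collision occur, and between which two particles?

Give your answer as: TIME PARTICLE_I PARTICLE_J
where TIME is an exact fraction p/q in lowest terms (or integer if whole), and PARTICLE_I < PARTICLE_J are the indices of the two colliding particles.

Pair (0,1): pos 7,12 vel 4,-4 -> gap=5, closing at 8/unit, collide at t=5/8
Earliest collision: t=5/8 between 0 and 1

Answer: 5/8 0 1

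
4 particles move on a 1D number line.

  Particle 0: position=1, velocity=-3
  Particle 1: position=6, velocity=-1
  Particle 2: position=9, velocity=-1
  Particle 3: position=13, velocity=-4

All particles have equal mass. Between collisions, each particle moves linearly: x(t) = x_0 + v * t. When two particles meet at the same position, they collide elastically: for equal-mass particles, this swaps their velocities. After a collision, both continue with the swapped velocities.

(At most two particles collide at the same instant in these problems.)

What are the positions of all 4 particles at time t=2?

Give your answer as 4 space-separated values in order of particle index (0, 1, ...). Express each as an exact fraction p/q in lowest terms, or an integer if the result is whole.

Answer: -5 4 5 7

Derivation:
Collision at t=4/3: particles 2 and 3 swap velocities; positions: p0=-3 p1=14/3 p2=23/3 p3=23/3; velocities now: v0=-3 v1=-1 v2=-4 v3=-1
Advance to t=2 (no further collisions before then); velocities: v0=-3 v1=-1 v2=-4 v3=-1; positions = -5 4 5 7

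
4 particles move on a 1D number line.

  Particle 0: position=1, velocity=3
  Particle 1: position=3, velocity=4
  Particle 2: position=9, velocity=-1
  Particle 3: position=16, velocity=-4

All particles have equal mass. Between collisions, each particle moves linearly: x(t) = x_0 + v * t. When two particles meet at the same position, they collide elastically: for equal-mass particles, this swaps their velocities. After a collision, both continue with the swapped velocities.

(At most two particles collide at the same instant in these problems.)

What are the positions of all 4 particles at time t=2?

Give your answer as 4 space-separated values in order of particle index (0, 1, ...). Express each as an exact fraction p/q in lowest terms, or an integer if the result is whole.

Collision at t=6/5: particles 1 and 2 swap velocities; positions: p0=23/5 p1=39/5 p2=39/5 p3=56/5; velocities now: v0=3 v1=-1 v2=4 v3=-4
Collision at t=13/8: particles 2 and 3 swap velocities; positions: p0=47/8 p1=59/8 p2=19/2 p3=19/2; velocities now: v0=3 v1=-1 v2=-4 v3=4
Collision at t=2: particles 0 and 1 swap velocities; positions: p0=7 p1=7 p2=8 p3=11; velocities now: v0=-1 v1=3 v2=-4 v3=4
Advance to t=2 (no further collisions before then); velocities: v0=-1 v1=3 v2=-4 v3=4; positions = 7 7 8 11

Answer: 7 7 8 11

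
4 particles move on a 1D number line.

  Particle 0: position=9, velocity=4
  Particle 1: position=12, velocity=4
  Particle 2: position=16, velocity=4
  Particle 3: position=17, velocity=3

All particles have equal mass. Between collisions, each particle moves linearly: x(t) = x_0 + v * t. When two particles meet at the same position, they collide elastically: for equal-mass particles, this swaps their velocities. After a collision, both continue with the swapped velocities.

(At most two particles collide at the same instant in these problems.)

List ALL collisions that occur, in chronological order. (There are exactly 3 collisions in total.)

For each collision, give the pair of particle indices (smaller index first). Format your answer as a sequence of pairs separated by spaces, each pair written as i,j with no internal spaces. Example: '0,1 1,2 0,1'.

Answer: 2,3 1,2 0,1

Derivation:
Collision at t=1: particles 2 and 3 swap velocities; positions: p0=13 p1=16 p2=20 p3=20; velocities now: v0=4 v1=4 v2=3 v3=4
Collision at t=5: particles 1 and 2 swap velocities; positions: p0=29 p1=32 p2=32 p3=36; velocities now: v0=4 v1=3 v2=4 v3=4
Collision at t=8: particles 0 and 1 swap velocities; positions: p0=41 p1=41 p2=44 p3=48; velocities now: v0=3 v1=4 v2=4 v3=4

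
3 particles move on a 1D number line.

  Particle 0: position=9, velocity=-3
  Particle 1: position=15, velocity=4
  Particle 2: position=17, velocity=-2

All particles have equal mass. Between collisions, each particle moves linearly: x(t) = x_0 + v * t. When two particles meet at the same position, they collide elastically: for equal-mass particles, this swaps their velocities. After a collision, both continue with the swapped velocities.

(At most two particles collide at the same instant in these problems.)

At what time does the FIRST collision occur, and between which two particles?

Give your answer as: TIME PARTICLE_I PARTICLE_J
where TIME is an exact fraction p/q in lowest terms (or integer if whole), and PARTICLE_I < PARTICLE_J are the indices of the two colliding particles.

Answer: 1/3 1 2

Derivation:
Pair (0,1): pos 9,15 vel -3,4 -> not approaching (rel speed -7 <= 0)
Pair (1,2): pos 15,17 vel 4,-2 -> gap=2, closing at 6/unit, collide at t=1/3
Earliest collision: t=1/3 between 1 and 2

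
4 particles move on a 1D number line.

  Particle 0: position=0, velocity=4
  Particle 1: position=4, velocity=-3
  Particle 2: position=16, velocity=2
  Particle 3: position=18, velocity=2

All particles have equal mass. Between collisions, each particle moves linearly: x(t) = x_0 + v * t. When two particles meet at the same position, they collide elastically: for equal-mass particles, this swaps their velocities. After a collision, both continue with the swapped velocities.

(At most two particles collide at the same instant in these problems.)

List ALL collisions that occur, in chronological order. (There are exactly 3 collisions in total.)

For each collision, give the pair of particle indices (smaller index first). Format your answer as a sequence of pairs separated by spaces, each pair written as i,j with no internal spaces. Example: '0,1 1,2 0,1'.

Collision at t=4/7: particles 0 and 1 swap velocities; positions: p0=16/7 p1=16/7 p2=120/7 p3=134/7; velocities now: v0=-3 v1=4 v2=2 v3=2
Collision at t=8: particles 1 and 2 swap velocities; positions: p0=-20 p1=32 p2=32 p3=34; velocities now: v0=-3 v1=2 v2=4 v3=2
Collision at t=9: particles 2 and 3 swap velocities; positions: p0=-23 p1=34 p2=36 p3=36; velocities now: v0=-3 v1=2 v2=2 v3=4

Answer: 0,1 1,2 2,3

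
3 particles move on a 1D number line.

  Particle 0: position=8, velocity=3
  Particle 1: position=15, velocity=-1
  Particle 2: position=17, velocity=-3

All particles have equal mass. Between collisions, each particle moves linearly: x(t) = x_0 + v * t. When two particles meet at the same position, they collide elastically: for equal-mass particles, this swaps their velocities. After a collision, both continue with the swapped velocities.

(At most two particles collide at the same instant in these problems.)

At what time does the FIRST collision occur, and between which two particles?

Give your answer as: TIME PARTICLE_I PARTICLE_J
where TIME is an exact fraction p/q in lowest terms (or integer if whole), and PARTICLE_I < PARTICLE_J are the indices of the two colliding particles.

Answer: 1 1 2

Derivation:
Pair (0,1): pos 8,15 vel 3,-1 -> gap=7, closing at 4/unit, collide at t=7/4
Pair (1,2): pos 15,17 vel -1,-3 -> gap=2, closing at 2/unit, collide at t=1
Earliest collision: t=1 between 1 and 2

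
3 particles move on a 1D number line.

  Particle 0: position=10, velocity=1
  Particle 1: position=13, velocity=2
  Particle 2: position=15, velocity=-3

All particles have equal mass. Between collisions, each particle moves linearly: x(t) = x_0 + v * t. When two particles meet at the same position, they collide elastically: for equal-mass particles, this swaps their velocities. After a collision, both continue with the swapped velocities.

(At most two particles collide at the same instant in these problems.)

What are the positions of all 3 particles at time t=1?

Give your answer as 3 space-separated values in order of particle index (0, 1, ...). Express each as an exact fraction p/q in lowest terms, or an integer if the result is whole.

Collision at t=2/5: particles 1 and 2 swap velocities; positions: p0=52/5 p1=69/5 p2=69/5; velocities now: v0=1 v1=-3 v2=2
Advance to t=1 (no further collisions before then); velocities: v0=1 v1=-3 v2=2; positions = 11 12 15

Answer: 11 12 15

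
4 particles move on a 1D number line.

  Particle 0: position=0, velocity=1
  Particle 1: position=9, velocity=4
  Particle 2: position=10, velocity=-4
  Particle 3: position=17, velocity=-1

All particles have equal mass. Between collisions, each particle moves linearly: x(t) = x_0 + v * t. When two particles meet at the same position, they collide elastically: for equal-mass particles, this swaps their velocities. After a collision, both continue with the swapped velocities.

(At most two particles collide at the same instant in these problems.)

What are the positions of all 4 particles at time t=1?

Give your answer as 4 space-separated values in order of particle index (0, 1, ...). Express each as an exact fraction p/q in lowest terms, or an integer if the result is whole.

Answer: 1 6 13 16

Derivation:
Collision at t=1/8: particles 1 and 2 swap velocities; positions: p0=1/8 p1=19/2 p2=19/2 p3=135/8; velocities now: v0=1 v1=-4 v2=4 v3=-1
Advance to t=1 (no further collisions before then); velocities: v0=1 v1=-4 v2=4 v3=-1; positions = 1 6 13 16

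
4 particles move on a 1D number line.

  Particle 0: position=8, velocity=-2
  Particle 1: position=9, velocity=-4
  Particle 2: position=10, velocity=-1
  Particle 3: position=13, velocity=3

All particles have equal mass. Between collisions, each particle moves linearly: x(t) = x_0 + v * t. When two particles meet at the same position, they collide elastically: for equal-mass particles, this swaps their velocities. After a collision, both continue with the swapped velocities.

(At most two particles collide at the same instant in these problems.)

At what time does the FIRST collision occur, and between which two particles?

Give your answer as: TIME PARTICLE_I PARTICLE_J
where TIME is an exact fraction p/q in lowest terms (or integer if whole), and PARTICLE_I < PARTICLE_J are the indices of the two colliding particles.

Answer: 1/2 0 1

Derivation:
Pair (0,1): pos 8,9 vel -2,-4 -> gap=1, closing at 2/unit, collide at t=1/2
Pair (1,2): pos 9,10 vel -4,-1 -> not approaching (rel speed -3 <= 0)
Pair (2,3): pos 10,13 vel -1,3 -> not approaching (rel speed -4 <= 0)
Earliest collision: t=1/2 between 0 and 1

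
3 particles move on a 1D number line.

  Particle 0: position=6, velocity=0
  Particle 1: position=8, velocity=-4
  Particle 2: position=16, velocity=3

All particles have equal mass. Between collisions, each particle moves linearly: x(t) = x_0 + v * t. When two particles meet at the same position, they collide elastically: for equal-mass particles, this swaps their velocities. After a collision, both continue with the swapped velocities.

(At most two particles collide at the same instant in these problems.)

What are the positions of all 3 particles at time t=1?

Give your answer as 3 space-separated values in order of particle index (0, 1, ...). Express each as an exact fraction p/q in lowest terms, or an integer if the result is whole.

Collision at t=1/2: particles 0 and 1 swap velocities; positions: p0=6 p1=6 p2=35/2; velocities now: v0=-4 v1=0 v2=3
Advance to t=1 (no further collisions before then); velocities: v0=-4 v1=0 v2=3; positions = 4 6 19

Answer: 4 6 19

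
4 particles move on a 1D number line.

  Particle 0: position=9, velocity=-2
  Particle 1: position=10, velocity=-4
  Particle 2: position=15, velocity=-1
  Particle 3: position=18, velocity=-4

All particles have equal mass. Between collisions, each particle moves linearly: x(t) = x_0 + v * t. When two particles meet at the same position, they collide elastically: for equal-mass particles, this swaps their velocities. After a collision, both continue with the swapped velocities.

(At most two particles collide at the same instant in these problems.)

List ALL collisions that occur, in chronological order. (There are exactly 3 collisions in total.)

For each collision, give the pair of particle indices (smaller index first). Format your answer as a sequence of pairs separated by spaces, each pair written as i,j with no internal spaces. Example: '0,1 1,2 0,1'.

Collision at t=1/2: particles 0 and 1 swap velocities; positions: p0=8 p1=8 p2=29/2 p3=16; velocities now: v0=-4 v1=-2 v2=-1 v3=-4
Collision at t=1: particles 2 and 3 swap velocities; positions: p0=6 p1=7 p2=14 p3=14; velocities now: v0=-4 v1=-2 v2=-4 v3=-1
Collision at t=9/2: particles 1 and 2 swap velocities; positions: p0=-8 p1=0 p2=0 p3=21/2; velocities now: v0=-4 v1=-4 v2=-2 v3=-1

Answer: 0,1 2,3 1,2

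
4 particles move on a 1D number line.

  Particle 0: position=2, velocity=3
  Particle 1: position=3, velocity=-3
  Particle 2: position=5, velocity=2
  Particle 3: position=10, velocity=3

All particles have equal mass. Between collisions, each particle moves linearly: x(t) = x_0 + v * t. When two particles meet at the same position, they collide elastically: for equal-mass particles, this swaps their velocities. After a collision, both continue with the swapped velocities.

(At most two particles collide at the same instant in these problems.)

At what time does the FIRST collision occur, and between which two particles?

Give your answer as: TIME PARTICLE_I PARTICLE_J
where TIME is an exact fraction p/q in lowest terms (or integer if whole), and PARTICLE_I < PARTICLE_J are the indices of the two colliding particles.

Pair (0,1): pos 2,3 vel 3,-3 -> gap=1, closing at 6/unit, collide at t=1/6
Pair (1,2): pos 3,5 vel -3,2 -> not approaching (rel speed -5 <= 0)
Pair (2,3): pos 5,10 vel 2,3 -> not approaching (rel speed -1 <= 0)
Earliest collision: t=1/6 between 0 and 1

Answer: 1/6 0 1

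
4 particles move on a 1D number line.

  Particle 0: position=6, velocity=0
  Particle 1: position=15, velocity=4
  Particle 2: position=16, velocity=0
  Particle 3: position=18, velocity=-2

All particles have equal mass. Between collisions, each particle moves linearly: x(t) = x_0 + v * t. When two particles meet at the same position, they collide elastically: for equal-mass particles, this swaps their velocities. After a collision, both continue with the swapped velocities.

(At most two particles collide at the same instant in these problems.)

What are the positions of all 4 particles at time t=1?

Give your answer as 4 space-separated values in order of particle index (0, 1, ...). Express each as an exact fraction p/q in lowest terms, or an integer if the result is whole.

Collision at t=1/4: particles 1 and 2 swap velocities; positions: p0=6 p1=16 p2=16 p3=35/2; velocities now: v0=0 v1=0 v2=4 v3=-2
Collision at t=1/2: particles 2 and 3 swap velocities; positions: p0=6 p1=16 p2=17 p3=17; velocities now: v0=0 v1=0 v2=-2 v3=4
Collision at t=1: particles 1 and 2 swap velocities; positions: p0=6 p1=16 p2=16 p3=19; velocities now: v0=0 v1=-2 v2=0 v3=4
Advance to t=1 (no further collisions before then); velocities: v0=0 v1=-2 v2=0 v3=4; positions = 6 16 16 19

Answer: 6 16 16 19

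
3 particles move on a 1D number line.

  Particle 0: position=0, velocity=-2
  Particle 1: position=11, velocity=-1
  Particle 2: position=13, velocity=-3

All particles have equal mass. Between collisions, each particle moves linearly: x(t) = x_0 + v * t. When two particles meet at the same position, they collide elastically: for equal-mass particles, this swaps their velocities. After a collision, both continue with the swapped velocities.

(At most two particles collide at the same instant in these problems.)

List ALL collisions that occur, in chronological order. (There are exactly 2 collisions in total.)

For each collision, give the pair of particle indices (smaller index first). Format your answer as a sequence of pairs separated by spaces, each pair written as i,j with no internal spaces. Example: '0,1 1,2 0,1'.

Collision at t=1: particles 1 and 2 swap velocities; positions: p0=-2 p1=10 p2=10; velocities now: v0=-2 v1=-3 v2=-1
Collision at t=13: particles 0 and 1 swap velocities; positions: p0=-26 p1=-26 p2=-2; velocities now: v0=-3 v1=-2 v2=-1

Answer: 1,2 0,1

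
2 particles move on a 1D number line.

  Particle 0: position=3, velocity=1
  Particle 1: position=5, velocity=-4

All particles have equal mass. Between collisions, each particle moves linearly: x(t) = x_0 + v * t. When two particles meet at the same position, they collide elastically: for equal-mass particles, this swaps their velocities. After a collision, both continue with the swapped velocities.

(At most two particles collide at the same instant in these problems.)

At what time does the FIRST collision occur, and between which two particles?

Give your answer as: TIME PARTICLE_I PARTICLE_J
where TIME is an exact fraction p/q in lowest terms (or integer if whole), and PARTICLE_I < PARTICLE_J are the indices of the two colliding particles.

Answer: 2/5 0 1

Derivation:
Pair (0,1): pos 3,5 vel 1,-4 -> gap=2, closing at 5/unit, collide at t=2/5
Earliest collision: t=2/5 between 0 and 1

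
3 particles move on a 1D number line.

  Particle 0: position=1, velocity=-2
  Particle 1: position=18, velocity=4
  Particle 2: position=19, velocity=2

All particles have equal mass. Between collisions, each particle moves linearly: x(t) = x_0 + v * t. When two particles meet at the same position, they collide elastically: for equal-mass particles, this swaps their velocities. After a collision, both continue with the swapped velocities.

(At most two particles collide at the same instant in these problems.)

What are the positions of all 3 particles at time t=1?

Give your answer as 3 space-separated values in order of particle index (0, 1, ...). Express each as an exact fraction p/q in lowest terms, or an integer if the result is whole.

Collision at t=1/2: particles 1 and 2 swap velocities; positions: p0=0 p1=20 p2=20; velocities now: v0=-2 v1=2 v2=4
Advance to t=1 (no further collisions before then); velocities: v0=-2 v1=2 v2=4; positions = -1 21 22

Answer: -1 21 22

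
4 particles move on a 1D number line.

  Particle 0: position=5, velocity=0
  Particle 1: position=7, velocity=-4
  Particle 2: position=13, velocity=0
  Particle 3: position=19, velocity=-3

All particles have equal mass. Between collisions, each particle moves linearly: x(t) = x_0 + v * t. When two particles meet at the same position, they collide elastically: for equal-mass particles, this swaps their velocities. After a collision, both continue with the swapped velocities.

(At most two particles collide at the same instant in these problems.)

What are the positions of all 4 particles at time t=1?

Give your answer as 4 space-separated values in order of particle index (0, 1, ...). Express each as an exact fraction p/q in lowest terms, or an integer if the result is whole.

Collision at t=1/2: particles 0 and 1 swap velocities; positions: p0=5 p1=5 p2=13 p3=35/2; velocities now: v0=-4 v1=0 v2=0 v3=-3
Advance to t=1 (no further collisions before then); velocities: v0=-4 v1=0 v2=0 v3=-3; positions = 3 5 13 16

Answer: 3 5 13 16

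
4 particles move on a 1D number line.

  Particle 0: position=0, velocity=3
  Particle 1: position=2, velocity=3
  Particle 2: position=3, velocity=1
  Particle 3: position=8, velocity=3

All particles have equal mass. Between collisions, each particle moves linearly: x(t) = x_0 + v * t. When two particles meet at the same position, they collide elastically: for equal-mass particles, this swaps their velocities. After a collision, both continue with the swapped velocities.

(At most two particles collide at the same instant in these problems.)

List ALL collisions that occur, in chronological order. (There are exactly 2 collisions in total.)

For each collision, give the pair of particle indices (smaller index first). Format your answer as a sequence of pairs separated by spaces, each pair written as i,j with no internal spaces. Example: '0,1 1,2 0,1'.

Answer: 1,2 0,1

Derivation:
Collision at t=1/2: particles 1 and 2 swap velocities; positions: p0=3/2 p1=7/2 p2=7/2 p3=19/2; velocities now: v0=3 v1=1 v2=3 v3=3
Collision at t=3/2: particles 0 and 1 swap velocities; positions: p0=9/2 p1=9/2 p2=13/2 p3=25/2; velocities now: v0=1 v1=3 v2=3 v3=3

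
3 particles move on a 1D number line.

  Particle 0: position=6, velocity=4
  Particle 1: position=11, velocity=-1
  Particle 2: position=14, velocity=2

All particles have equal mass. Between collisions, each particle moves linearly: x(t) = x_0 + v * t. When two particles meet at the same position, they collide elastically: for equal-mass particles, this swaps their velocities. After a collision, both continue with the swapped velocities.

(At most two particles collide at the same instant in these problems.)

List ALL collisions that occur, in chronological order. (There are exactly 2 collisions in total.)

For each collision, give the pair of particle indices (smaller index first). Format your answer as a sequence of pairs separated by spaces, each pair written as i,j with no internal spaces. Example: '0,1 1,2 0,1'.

Collision at t=1: particles 0 and 1 swap velocities; positions: p0=10 p1=10 p2=16; velocities now: v0=-1 v1=4 v2=2
Collision at t=4: particles 1 and 2 swap velocities; positions: p0=7 p1=22 p2=22; velocities now: v0=-1 v1=2 v2=4

Answer: 0,1 1,2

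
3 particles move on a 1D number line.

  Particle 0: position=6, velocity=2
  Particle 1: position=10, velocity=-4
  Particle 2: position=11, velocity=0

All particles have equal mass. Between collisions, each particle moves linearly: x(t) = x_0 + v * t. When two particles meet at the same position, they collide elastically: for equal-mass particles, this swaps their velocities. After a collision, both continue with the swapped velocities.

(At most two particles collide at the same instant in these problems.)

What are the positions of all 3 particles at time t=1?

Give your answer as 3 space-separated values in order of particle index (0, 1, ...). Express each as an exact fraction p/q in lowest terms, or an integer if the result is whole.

Collision at t=2/3: particles 0 and 1 swap velocities; positions: p0=22/3 p1=22/3 p2=11; velocities now: v0=-4 v1=2 v2=0
Advance to t=1 (no further collisions before then); velocities: v0=-4 v1=2 v2=0; positions = 6 8 11

Answer: 6 8 11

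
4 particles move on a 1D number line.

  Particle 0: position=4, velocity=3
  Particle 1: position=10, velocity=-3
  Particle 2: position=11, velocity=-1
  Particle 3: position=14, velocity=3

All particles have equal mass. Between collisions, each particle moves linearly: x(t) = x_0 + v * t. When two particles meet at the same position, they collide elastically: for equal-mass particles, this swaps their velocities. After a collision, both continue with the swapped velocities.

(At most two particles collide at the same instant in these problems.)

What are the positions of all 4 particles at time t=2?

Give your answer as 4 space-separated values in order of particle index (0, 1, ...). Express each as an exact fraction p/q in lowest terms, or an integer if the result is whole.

Answer: 4 9 10 20

Derivation:
Collision at t=1: particles 0 and 1 swap velocities; positions: p0=7 p1=7 p2=10 p3=17; velocities now: v0=-3 v1=3 v2=-1 v3=3
Collision at t=7/4: particles 1 and 2 swap velocities; positions: p0=19/4 p1=37/4 p2=37/4 p3=77/4; velocities now: v0=-3 v1=-1 v2=3 v3=3
Advance to t=2 (no further collisions before then); velocities: v0=-3 v1=-1 v2=3 v3=3; positions = 4 9 10 20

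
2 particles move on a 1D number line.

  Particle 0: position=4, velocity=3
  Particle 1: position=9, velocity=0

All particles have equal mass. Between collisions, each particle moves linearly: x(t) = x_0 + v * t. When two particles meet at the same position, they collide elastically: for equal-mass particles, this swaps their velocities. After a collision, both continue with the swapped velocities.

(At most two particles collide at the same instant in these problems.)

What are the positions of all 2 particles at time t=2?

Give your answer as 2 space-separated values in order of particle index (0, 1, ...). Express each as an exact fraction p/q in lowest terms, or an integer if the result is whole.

Answer: 9 10

Derivation:
Collision at t=5/3: particles 0 and 1 swap velocities; positions: p0=9 p1=9; velocities now: v0=0 v1=3
Advance to t=2 (no further collisions before then); velocities: v0=0 v1=3; positions = 9 10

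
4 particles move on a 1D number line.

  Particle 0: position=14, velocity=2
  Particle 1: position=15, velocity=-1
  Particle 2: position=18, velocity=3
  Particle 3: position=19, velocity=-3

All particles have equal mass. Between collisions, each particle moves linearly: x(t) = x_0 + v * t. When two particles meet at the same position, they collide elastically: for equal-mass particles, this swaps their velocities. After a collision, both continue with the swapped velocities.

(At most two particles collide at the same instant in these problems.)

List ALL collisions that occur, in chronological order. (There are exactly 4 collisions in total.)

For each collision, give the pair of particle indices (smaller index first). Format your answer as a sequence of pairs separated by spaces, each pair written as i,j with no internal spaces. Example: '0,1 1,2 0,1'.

Answer: 2,3 0,1 1,2 0,1

Derivation:
Collision at t=1/6: particles 2 and 3 swap velocities; positions: p0=43/3 p1=89/6 p2=37/2 p3=37/2; velocities now: v0=2 v1=-1 v2=-3 v3=3
Collision at t=1/3: particles 0 and 1 swap velocities; positions: p0=44/3 p1=44/3 p2=18 p3=19; velocities now: v0=-1 v1=2 v2=-3 v3=3
Collision at t=1: particles 1 and 2 swap velocities; positions: p0=14 p1=16 p2=16 p3=21; velocities now: v0=-1 v1=-3 v2=2 v3=3
Collision at t=2: particles 0 and 1 swap velocities; positions: p0=13 p1=13 p2=18 p3=24; velocities now: v0=-3 v1=-1 v2=2 v3=3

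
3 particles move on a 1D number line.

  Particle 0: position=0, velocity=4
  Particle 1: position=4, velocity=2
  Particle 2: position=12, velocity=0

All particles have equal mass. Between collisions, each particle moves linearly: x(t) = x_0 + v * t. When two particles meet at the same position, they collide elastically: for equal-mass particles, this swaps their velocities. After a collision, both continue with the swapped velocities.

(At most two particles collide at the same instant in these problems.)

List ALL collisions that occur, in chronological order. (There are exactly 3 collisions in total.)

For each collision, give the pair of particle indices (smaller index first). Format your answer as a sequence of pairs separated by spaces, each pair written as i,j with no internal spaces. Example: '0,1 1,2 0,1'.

Answer: 0,1 1,2 0,1

Derivation:
Collision at t=2: particles 0 and 1 swap velocities; positions: p0=8 p1=8 p2=12; velocities now: v0=2 v1=4 v2=0
Collision at t=3: particles 1 and 2 swap velocities; positions: p0=10 p1=12 p2=12; velocities now: v0=2 v1=0 v2=4
Collision at t=4: particles 0 and 1 swap velocities; positions: p0=12 p1=12 p2=16; velocities now: v0=0 v1=2 v2=4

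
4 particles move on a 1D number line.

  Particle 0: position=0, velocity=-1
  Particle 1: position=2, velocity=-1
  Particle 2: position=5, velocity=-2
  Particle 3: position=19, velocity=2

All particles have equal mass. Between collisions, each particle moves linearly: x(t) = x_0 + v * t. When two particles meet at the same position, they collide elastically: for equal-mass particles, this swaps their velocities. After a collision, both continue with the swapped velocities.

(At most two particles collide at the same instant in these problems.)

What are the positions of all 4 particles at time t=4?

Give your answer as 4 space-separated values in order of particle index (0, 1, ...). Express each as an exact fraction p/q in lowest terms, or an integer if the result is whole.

Answer: -4 -3 -2 27

Derivation:
Collision at t=3: particles 1 and 2 swap velocities; positions: p0=-3 p1=-1 p2=-1 p3=25; velocities now: v0=-1 v1=-2 v2=-1 v3=2
Advance to t=4 (no further collisions before then); velocities: v0=-1 v1=-2 v2=-1 v3=2; positions = -4 -3 -2 27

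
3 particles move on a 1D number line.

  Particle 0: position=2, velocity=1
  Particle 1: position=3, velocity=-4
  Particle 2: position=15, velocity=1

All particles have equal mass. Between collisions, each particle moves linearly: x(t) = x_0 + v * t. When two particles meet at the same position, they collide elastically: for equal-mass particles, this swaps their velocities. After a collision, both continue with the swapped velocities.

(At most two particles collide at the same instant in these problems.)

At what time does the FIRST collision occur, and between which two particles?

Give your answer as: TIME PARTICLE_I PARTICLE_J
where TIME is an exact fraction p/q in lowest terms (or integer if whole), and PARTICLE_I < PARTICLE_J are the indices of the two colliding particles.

Answer: 1/5 0 1

Derivation:
Pair (0,1): pos 2,3 vel 1,-4 -> gap=1, closing at 5/unit, collide at t=1/5
Pair (1,2): pos 3,15 vel -4,1 -> not approaching (rel speed -5 <= 0)
Earliest collision: t=1/5 between 0 and 1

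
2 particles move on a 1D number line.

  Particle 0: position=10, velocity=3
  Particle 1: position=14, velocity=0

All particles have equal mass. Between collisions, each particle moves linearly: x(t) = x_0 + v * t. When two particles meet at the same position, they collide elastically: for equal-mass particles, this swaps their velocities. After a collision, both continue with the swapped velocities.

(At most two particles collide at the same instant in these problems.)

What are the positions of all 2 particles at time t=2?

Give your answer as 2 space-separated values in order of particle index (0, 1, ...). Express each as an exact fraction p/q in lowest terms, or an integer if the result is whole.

Collision at t=4/3: particles 0 and 1 swap velocities; positions: p0=14 p1=14; velocities now: v0=0 v1=3
Advance to t=2 (no further collisions before then); velocities: v0=0 v1=3; positions = 14 16

Answer: 14 16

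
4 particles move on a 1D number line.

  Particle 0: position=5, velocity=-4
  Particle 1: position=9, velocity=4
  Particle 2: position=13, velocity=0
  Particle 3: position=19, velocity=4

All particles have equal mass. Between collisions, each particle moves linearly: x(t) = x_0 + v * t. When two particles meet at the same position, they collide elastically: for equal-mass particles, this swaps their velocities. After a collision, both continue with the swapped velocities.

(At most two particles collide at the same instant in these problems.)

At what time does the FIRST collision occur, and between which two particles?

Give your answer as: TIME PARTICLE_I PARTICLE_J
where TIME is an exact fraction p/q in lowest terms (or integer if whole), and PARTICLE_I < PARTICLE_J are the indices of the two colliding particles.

Answer: 1 1 2

Derivation:
Pair (0,1): pos 5,9 vel -4,4 -> not approaching (rel speed -8 <= 0)
Pair (1,2): pos 9,13 vel 4,0 -> gap=4, closing at 4/unit, collide at t=1
Pair (2,3): pos 13,19 vel 0,4 -> not approaching (rel speed -4 <= 0)
Earliest collision: t=1 between 1 and 2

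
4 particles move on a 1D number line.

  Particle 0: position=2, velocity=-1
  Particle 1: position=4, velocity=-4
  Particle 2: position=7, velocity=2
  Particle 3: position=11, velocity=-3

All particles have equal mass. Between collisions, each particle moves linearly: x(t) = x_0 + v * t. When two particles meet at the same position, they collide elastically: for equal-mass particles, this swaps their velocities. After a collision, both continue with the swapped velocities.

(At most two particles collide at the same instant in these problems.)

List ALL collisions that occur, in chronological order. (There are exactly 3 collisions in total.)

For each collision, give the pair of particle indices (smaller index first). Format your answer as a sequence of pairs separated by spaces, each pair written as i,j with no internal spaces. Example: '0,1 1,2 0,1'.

Answer: 0,1 2,3 1,2

Derivation:
Collision at t=2/3: particles 0 and 1 swap velocities; positions: p0=4/3 p1=4/3 p2=25/3 p3=9; velocities now: v0=-4 v1=-1 v2=2 v3=-3
Collision at t=4/5: particles 2 and 3 swap velocities; positions: p0=4/5 p1=6/5 p2=43/5 p3=43/5; velocities now: v0=-4 v1=-1 v2=-3 v3=2
Collision at t=9/2: particles 1 and 2 swap velocities; positions: p0=-14 p1=-5/2 p2=-5/2 p3=16; velocities now: v0=-4 v1=-3 v2=-1 v3=2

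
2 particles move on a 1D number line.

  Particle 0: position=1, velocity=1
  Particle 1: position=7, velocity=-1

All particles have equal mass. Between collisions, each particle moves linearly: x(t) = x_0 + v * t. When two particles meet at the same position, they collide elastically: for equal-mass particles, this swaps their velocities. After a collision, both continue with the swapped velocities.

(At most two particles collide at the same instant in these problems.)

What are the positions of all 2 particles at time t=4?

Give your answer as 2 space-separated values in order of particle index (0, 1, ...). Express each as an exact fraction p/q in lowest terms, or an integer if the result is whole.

Collision at t=3: particles 0 and 1 swap velocities; positions: p0=4 p1=4; velocities now: v0=-1 v1=1
Advance to t=4 (no further collisions before then); velocities: v0=-1 v1=1; positions = 3 5

Answer: 3 5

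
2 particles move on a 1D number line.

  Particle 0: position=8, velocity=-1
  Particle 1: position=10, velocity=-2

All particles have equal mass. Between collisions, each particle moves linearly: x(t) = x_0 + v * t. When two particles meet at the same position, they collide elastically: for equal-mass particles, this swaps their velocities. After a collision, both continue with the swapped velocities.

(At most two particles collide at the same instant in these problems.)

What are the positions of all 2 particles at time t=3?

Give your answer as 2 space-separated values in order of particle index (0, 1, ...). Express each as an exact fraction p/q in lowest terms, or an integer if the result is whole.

Answer: 4 5

Derivation:
Collision at t=2: particles 0 and 1 swap velocities; positions: p0=6 p1=6; velocities now: v0=-2 v1=-1
Advance to t=3 (no further collisions before then); velocities: v0=-2 v1=-1; positions = 4 5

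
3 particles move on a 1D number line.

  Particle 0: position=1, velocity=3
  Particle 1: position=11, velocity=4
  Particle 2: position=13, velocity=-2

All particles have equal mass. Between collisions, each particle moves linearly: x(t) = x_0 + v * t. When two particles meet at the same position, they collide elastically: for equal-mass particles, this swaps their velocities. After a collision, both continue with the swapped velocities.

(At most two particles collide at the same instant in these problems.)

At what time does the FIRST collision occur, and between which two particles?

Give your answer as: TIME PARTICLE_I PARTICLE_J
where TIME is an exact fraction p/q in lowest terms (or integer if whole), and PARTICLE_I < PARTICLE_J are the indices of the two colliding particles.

Answer: 1/3 1 2

Derivation:
Pair (0,1): pos 1,11 vel 3,4 -> not approaching (rel speed -1 <= 0)
Pair (1,2): pos 11,13 vel 4,-2 -> gap=2, closing at 6/unit, collide at t=1/3
Earliest collision: t=1/3 between 1 and 2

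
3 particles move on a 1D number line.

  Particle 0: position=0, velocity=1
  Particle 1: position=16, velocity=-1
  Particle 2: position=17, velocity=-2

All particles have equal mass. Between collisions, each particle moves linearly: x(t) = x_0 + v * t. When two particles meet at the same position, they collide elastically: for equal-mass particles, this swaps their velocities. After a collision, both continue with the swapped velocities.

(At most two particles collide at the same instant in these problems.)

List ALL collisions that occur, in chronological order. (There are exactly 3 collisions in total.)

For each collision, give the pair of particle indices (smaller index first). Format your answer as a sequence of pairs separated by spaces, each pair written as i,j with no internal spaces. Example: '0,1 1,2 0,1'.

Answer: 1,2 0,1 1,2

Derivation:
Collision at t=1: particles 1 and 2 swap velocities; positions: p0=1 p1=15 p2=15; velocities now: v0=1 v1=-2 v2=-1
Collision at t=17/3: particles 0 and 1 swap velocities; positions: p0=17/3 p1=17/3 p2=31/3; velocities now: v0=-2 v1=1 v2=-1
Collision at t=8: particles 1 and 2 swap velocities; positions: p0=1 p1=8 p2=8; velocities now: v0=-2 v1=-1 v2=1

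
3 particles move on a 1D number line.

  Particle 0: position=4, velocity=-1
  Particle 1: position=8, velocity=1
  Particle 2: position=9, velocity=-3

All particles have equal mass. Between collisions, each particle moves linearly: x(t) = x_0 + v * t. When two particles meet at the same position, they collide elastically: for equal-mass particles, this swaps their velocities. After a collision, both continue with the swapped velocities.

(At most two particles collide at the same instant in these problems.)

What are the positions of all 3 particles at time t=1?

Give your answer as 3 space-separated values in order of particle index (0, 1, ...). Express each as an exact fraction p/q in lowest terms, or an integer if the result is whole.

Answer: 3 6 9

Derivation:
Collision at t=1/4: particles 1 and 2 swap velocities; positions: p0=15/4 p1=33/4 p2=33/4; velocities now: v0=-1 v1=-3 v2=1
Advance to t=1 (no further collisions before then); velocities: v0=-1 v1=-3 v2=1; positions = 3 6 9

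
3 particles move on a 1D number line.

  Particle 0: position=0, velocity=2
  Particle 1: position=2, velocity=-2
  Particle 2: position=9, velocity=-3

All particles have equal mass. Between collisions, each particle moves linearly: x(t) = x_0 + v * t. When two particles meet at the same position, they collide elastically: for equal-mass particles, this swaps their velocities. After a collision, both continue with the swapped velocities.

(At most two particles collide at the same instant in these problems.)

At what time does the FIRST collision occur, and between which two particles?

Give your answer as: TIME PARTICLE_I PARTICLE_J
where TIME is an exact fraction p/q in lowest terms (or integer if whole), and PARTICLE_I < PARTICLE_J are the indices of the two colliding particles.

Answer: 1/2 0 1

Derivation:
Pair (0,1): pos 0,2 vel 2,-2 -> gap=2, closing at 4/unit, collide at t=1/2
Pair (1,2): pos 2,9 vel -2,-3 -> gap=7, closing at 1/unit, collide at t=7
Earliest collision: t=1/2 between 0 and 1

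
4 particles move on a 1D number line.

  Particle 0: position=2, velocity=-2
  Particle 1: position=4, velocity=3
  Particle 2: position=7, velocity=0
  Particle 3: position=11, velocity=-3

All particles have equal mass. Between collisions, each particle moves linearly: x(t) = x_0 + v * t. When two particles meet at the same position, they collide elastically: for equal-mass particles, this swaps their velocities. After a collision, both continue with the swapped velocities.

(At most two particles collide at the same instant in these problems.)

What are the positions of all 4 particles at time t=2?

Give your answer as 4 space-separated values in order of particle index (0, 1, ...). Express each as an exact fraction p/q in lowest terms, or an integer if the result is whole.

Collision at t=1: particles 1 and 2 swap velocities; positions: p0=0 p1=7 p2=7 p3=8; velocities now: v0=-2 v1=0 v2=3 v3=-3
Collision at t=7/6: particles 2 and 3 swap velocities; positions: p0=-1/3 p1=7 p2=15/2 p3=15/2; velocities now: v0=-2 v1=0 v2=-3 v3=3
Collision at t=4/3: particles 1 and 2 swap velocities; positions: p0=-2/3 p1=7 p2=7 p3=8; velocities now: v0=-2 v1=-3 v2=0 v3=3
Advance to t=2 (no further collisions before then); velocities: v0=-2 v1=-3 v2=0 v3=3; positions = -2 5 7 10

Answer: -2 5 7 10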